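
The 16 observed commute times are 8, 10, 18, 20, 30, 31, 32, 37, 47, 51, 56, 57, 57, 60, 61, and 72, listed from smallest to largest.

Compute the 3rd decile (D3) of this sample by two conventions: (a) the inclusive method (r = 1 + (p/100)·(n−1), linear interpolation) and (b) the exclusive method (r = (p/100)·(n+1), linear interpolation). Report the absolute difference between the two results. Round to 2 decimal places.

n = 16.
(a) r = 5.5; between ranks 5 (30) and 6 (31): 30.5.
(b) r = 5.1; between ranks 5 (30) and 6 (31): 30.1.
|30.5 − 30.1| = 0.4.

0.40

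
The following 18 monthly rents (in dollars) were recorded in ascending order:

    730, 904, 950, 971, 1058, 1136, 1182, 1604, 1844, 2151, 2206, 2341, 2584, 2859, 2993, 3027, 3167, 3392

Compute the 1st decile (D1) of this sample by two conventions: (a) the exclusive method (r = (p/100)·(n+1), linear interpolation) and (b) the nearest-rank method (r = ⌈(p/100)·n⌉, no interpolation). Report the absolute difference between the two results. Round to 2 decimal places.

n = 18.
(a) r = 1.9; between ranks 1 (730) and 2 (904): 886.6.
(b) the nearest-rank method: rank 2 → 904.
|886.6 − 904| = 17.4.

17.40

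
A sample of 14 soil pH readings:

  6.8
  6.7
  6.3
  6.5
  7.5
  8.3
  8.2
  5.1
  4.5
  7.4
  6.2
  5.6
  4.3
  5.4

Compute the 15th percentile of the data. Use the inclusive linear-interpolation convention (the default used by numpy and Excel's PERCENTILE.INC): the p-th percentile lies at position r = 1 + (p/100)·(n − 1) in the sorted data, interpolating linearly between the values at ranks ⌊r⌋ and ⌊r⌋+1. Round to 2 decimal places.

5.07

Sorted: 4.3, 4.5, 5.1, 5.4, 5.6, 6.2, 6.3, 6.5, 6.7, 6.8, 7.4, 7.5, 8.2, 8.3.
n = 14.
r = 1 + (15/100)·(14 − 1) = 1 + 1.95 = 2.95.
Rank 2 is 4.5 and rank 3 is 5.1.
Interpolate: 4.5 + 0.95·(5.1 − 4.5) = 4.5 + 0.95·0.6 = 5.07.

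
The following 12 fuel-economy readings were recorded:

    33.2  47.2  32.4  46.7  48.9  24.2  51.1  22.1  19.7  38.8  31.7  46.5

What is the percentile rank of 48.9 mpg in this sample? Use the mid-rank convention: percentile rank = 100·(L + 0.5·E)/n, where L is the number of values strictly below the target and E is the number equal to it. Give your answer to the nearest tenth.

87.5

Sorted: 19.7, 22.1, 24.2, 31.7, 32.4, 33.2, 38.8, 46.5, 46.7, 47.2, 48.9, 51.1.
Count below 48.9: L = 10; count equal: E = 1; n = 12.
Percentile rank = 100·(10 + 0.5·1)/12 = 100·10.5/12 = 87.5.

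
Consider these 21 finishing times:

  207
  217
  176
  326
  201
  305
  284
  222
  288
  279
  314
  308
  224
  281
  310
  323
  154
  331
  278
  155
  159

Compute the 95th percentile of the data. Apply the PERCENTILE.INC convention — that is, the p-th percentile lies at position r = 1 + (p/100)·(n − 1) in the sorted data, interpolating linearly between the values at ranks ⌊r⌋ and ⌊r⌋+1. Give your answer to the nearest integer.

Sorted: 154, 155, 159, 176, 201, 207, 217, 222, 224, 278, 279, 281, 284, 288, 305, 308, 310, 314, 323, 326, 331.
n = 21.
r = 1 + (95/100)·(21 − 1) = 1 + 19 = 20.
r is an integer, so P95 is the value at rank 20: 326.

326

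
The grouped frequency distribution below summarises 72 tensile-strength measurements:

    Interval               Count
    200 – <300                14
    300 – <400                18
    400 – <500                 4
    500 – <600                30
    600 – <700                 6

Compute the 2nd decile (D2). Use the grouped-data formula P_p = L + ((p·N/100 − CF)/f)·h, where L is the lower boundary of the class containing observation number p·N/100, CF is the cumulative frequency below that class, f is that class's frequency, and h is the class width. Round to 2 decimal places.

302.22

N = 72; target position k = 20/100 · 72 = 14.4.
Cumulative frequencies: 14, 32, 36, 66, 72.
Observation 14.4 falls in the class 300 – <400.
L = 300, CF = 14, f = 18, h = 100.
P20 = 300 + ((14.4 − 14)/18)·100 = 300 + 2.22222 = 302.222.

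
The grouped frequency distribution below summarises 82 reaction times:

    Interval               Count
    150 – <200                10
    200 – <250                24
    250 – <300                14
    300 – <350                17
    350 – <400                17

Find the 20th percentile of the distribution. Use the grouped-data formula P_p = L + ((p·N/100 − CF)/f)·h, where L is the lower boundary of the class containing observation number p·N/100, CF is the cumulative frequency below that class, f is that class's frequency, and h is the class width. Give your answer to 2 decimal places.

N = 82; target position k = 20/100 · 82 = 16.4.
Cumulative frequencies: 10, 34, 48, 65, 82.
Observation 16.4 falls in the class 200 – <250.
L = 200, CF = 10, f = 24, h = 50.
P20 = 200 + ((16.4 − 10)/24)·50 = 200 + 13.3333 = 213.333.

213.33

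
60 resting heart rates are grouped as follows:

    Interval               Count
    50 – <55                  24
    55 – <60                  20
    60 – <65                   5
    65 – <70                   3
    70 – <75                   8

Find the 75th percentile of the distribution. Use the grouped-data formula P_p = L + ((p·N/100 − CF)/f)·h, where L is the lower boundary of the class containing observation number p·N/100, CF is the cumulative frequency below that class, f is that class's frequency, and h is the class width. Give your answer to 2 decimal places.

61.00

N = 60; target position k = 75/100 · 60 = 45.
Cumulative frequencies: 24, 44, 49, 52, 60.
Observation 45 falls in the class 60 – <65.
L = 60, CF = 44, f = 5, h = 5.
P75 = 60 + ((45 − 44)/5)·5 = 60 + 1 = 61.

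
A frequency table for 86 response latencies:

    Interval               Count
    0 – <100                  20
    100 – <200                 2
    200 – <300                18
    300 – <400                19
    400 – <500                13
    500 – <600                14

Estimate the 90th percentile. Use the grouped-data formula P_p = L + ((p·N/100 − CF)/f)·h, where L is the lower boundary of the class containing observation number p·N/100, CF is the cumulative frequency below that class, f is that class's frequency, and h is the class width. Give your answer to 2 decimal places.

538.57

N = 86; target position k = 90/100 · 86 = 77.4.
Cumulative frequencies: 20, 22, 40, 59, 72, 86.
Observation 77.4 falls in the class 500 – <600.
L = 500, CF = 72, f = 14, h = 100.
P90 = 500 + ((77.4 − 72)/14)·100 = 500 + 38.5714 = 538.571.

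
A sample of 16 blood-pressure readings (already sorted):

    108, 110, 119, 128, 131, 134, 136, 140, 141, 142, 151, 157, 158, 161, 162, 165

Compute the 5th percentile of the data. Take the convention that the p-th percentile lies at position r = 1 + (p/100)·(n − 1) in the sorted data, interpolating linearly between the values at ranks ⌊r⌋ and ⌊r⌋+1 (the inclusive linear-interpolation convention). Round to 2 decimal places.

n = 16.
r = 1 + (5/100)·(16 − 1) = 1 + 0.75 = 1.75.
Rank 1 is 108 and rank 2 is 110.
Interpolate: 108 + 0.75·(110 − 108) = 108 + 0.75·2 = 109.5.

109.50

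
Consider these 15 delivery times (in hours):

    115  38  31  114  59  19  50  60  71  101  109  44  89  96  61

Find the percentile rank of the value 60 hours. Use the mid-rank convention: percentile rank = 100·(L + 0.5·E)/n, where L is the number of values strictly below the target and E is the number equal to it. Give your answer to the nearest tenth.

43.3

Sorted: 19, 31, 38, 44, 50, 59, 60, 61, 71, 89, 96, 101, 109, 114, 115.
Count below 60: L = 6; count equal: E = 1; n = 15.
Percentile rank = 100·(6 + 0.5·1)/15 = 100·6.5/15 = 43.33.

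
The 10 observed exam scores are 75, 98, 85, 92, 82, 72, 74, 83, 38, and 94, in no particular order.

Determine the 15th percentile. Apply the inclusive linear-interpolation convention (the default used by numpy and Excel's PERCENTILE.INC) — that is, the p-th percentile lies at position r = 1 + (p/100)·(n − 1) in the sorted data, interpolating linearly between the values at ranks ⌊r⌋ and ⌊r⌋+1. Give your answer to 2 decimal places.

72.70

Sorted: 38, 72, 74, 75, 82, 83, 85, 92, 94, 98.
n = 10.
r = 1 + (15/100)·(10 − 1) = 1 + 1.35 = 2.35.
Rank 2 is 72 and rank 3 is 74.
Interpolate: 72 + 0.35·(74 − 72) = 72 + 0.35·2 = 72.7.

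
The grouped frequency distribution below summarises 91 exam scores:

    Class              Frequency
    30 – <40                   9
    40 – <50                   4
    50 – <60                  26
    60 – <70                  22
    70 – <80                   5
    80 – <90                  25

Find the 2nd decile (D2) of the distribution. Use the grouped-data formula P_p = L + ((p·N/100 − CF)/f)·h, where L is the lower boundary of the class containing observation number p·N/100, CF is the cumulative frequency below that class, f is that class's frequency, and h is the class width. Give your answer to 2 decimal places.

N = 91; target position k = 20/100 · 91 = 18.2.
Cumulative frequencies: 9, 13, 39, 61, 66, 91.
Observation 18.2 falls in the class 50 – <60.
L = 50, CF = 13, f = 26, h = 10.
P20 = 50 + ((18.2 − 13)/26)·10 = 50 + 2 = 52.

52.00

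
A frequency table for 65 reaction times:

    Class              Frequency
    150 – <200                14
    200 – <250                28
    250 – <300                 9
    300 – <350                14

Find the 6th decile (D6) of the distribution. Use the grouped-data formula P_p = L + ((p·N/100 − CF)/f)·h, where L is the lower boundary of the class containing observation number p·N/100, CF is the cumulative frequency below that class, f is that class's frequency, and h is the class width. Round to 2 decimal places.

244.64

N = 65; target position k = 60/100 · 65 = 39.
Cumulative frequencies: 14, 42, 51, 65.
Observation 39 falls in the class 200 – <250.
L = 200, CF = 14, f = 28, h = 50.
P60 = 200 + ((39 − 14)/28)·50 = 200 + 44.6429 = 244.643.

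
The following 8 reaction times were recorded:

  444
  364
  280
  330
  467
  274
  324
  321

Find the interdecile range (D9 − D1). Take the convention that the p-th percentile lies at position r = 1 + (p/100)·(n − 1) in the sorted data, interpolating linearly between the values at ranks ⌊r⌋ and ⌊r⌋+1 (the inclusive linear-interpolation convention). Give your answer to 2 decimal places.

172.70

Sorted: 274, 280, 321, 324, 330, 364, 444, 467.
n = 8.
P10: r = 1.7; ranks 1–2 are 274, 280; interpolating gives 278.2.
P90: r = 7.3; ranks 7–8 are 444, 467; interpolating gives 450.9.
Difference: 450.9 − 278.2 = 172.7.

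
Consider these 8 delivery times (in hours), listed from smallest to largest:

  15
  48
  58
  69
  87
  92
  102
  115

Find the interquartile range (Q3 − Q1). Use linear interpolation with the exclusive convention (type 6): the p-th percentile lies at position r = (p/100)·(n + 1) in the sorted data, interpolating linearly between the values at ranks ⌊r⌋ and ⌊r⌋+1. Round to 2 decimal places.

49.00

n = 8.
P25: r = 2.25; ranks 2–3 are 48, 58; interpolating gives 50.5.
P75: r = 6.75; ranks 6–7 are 92, 102; interpolating gives 99.5.
Difference: 99.5 − 50.5 = 49.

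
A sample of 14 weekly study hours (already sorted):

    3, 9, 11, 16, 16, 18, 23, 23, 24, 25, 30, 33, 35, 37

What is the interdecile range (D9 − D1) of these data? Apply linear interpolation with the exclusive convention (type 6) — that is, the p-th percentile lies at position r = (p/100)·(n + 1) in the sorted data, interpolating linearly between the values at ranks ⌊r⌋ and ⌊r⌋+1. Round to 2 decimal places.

30.00

n = 14.
P10: r = 1.5; ranks 1–2 are 3, 9; interpolating gives 6.
P90: r = 13.5; ranks 13–14 are 35, 37; interpolating gives 36.
Difference: 36 − 6 = 30.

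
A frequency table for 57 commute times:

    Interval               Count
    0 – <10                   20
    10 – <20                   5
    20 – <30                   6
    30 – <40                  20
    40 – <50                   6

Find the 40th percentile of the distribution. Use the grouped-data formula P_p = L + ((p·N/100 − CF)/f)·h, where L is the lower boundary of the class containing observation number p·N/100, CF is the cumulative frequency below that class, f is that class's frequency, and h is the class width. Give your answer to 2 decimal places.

N = 57; target position k = 40/100 · 57 = 22.8.
Cumulative frequencies: 20, 25, 31, 51, 57.
Observation 22.8 falls in the class 10 – <20.
L = 10, CF = 20, f = 5, h = 10.
P40 = 10 + ((22.8 − 20)/5)·10 = 10 + 5.6 = 15.6.

15.60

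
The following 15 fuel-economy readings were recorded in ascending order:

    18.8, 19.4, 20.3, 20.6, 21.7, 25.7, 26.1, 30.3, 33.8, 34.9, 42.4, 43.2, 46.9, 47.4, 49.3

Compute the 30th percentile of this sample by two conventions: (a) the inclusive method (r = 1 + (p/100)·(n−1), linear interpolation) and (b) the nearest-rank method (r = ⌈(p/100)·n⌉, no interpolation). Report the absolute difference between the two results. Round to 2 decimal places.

n = 15.
(a) r = 5.2; between ranks 5 (21.7) and 6 (25.7): 22.5.
(b) the nearest-rank method: rank 5 → 21.7.
|22.5 − 21.7| = 0.8.

0.80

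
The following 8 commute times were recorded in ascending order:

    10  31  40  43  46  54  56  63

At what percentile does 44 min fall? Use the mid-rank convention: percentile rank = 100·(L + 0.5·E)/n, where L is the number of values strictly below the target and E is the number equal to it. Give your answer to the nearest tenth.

Count below 44: L = 4; count equal: E = 0; n = 8.
Percentile rank = 100·(4 + 0.5·0)/8 = 100·4/8 = 50.

50.0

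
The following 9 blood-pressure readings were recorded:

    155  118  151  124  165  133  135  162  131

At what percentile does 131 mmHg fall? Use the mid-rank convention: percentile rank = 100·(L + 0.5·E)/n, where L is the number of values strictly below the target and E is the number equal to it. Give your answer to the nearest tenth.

Sorted: 118, 124, 131, 133, 135, 151, 155, 162, 165.
Count below 131: L = 2; count equal: E = 1; n = 9.
Percentile rank = 100·(2 + 0.5·1)/9 = 100·2.5/9 = 27.78.

27.8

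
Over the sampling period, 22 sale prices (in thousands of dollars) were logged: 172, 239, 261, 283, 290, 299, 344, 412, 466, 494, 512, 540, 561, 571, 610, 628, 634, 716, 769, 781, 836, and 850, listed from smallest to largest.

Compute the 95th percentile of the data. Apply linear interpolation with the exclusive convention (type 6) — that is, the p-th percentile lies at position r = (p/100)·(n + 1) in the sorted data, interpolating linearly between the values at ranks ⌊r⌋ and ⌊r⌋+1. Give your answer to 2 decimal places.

n = 22.
r = (95/100)·(22 + 1) = 21.85.
Rank 21 is 836 and rank 22 is 850.
Interpolate: 836 + 0.85·(850 − 836) = 836 + 0.85·14 = 847.9.

847.90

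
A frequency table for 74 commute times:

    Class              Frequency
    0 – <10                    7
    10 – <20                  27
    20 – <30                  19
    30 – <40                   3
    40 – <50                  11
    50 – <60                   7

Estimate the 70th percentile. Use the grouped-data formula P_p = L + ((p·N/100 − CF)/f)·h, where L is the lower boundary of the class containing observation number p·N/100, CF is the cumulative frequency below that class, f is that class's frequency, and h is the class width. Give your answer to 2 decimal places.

N = 74; target position k = 70/100 · 74 = 51.8.
Cumulative frequencies: 7, 34, 53, 56, 67, 74.
Observation 51.8 falls in the class 20 – <30.
L = 20, CF = 34, f = 19, h = 10.
P70 = 20 + ((51.8 − 34)/19)·10 = 20 + 9.36842 = 29.3684.

29.37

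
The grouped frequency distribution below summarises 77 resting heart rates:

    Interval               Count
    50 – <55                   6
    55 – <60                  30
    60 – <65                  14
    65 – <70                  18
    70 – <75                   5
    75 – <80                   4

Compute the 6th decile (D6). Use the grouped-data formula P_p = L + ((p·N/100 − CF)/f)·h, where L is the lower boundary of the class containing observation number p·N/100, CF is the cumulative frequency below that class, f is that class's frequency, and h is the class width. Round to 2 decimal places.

N = 77; target position k = 60/100 · 77 = 46.2.
Cumulative frequencies: 6, 36, 50, 68, 73, 77.
Observation 46.2 falls in the class 60 – <65.
L = 60, CF = 36, f = 14, h = 5.
P60 = 60 + ((46.2 − 36)/14)·5 = 60 + 3.64286 = 63.6429.

63.64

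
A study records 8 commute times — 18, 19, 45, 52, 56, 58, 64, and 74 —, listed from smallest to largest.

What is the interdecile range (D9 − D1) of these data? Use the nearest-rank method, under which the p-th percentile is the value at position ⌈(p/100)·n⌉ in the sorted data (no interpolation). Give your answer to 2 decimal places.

n = 8.
P10: rank ⌈10/100·8⌉ = 1 → 18.
P90: rank ⌈90/100·8⌉ = 8 → 74.
Difference: 74 − 18 = 56.

56.00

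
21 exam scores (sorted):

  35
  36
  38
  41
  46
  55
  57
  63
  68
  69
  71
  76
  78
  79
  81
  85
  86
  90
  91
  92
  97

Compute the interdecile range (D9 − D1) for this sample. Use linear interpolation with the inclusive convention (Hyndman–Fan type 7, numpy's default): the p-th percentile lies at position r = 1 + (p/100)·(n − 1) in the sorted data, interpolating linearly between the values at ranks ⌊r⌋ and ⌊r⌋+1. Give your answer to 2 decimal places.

n = 21.
P10: r = 3 (integer) → 38.
P90: r = 19 (integer) → 91.
Difference: 91 − 38 = 53.

53.00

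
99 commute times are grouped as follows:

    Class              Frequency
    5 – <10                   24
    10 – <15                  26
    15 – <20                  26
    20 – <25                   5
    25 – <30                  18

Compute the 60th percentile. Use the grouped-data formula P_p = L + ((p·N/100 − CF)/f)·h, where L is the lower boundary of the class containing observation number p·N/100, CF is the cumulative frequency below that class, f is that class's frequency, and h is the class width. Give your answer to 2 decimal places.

16.81

N = 99; target position k = 60/100 · 99 = 59.4.
Cumulative frequencies: 24, 50, 76, 81, 99.
Observation 59.4 falls in the class 15 – <20.
L = 15, CF = 50, f = 26, h = 5.
P60 = 15 + ((59.4 − 50)/26)·5 = 15 + 1.80769 = 16.8077.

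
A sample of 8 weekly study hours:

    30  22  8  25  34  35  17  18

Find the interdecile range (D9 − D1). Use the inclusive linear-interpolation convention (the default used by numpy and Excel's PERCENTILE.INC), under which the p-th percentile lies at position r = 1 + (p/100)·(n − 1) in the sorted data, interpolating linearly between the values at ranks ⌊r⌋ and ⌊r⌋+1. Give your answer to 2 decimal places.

Sorted: 8, 17, 18, 22, 25, 30, 34, 35.
n = 8.
P10: r = 1.7; ranks 1–2 are 8, 17; interpolating gives 14.3.
P90: r = 7.3; ranks 7–8 are 34, 35; interpolating gives 34.3.
Difference: 34.3 − 14.3 = 20.

20.00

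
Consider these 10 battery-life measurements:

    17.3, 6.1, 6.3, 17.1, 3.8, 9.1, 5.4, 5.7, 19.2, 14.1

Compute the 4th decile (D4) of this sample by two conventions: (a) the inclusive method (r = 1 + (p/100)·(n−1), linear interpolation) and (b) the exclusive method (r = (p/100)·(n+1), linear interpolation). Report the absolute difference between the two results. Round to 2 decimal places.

Sorted: 3.8, 5.4, 5.7, 6.1, 6.3, 9.1, 14.1, 17.1, 17.3, 19.2.
n = 10.
(a) r = 4.6; between ranks 4 (6.1) and 5 (6.3): 6.22.
(b) r = 4.4; between ranks 4 (6.1) and 5 (6.3): 6.18.
|6.22 − 6.18| = 0.04.

0.04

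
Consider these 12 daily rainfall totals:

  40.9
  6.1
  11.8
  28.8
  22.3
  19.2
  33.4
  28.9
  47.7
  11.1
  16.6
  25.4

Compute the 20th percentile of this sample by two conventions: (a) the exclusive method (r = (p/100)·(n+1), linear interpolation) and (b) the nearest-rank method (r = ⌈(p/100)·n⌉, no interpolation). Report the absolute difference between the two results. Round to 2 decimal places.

Sorted: 6.1, 11.1, 11.8, 16.6, 19.2, 22.3, 25.4, 28.8, 28.9, 33.4, 40.9, 47.7.
n = 12.
(a) r = 2.6; between ranks 2 (11.1) and 3 (11.8): 11.52.
(b) the nearest-rank method: rank 3 → 11.8.
|11.52 − 11.8| = 0.28.

0.28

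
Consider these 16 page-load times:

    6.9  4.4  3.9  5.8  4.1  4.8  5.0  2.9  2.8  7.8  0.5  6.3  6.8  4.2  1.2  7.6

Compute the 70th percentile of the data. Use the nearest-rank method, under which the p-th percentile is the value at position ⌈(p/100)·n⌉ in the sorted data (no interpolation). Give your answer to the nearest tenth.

Sorted: 0.5, 1.2, 2.8, 2.9, 3.9, 4.1, 4.2, 4.4, 4.8, 5.0, 5.8, 6.3, 6.8, 6.9, 7.6, 7.8.
n = 16.
Position = ⌈70/100 · 16⌉ = ⌈11.2⌉ = 12.
The value at rank 12 is 6.3.

6.3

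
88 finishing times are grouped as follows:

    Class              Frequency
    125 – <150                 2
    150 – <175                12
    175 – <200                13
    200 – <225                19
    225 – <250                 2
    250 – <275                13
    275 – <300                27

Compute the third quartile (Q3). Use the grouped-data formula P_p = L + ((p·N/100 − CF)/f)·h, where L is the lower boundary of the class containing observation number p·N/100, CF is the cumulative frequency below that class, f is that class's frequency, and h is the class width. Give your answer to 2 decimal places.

279.63

N = 88; target position k = 75/100 · 88 = 66.
Cumulative frequencies: 2, 14, 27, 46, 48, 61, 88.
Observation 66 falls in the class 275 – <300.
L = 275, CF = 61, f = 27, h = 25.
P75 = 275 + ((66 − 61)/27)·25 = 275 + 4.62963 = 279.63.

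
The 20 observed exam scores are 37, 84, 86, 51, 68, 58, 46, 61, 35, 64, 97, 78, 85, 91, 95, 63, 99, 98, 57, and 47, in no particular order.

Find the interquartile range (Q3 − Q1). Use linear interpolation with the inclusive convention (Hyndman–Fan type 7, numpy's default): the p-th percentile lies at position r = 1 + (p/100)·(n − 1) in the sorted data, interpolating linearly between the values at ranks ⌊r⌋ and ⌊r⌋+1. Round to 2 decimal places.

Sorted: 35, 37, 46, 47, 51, 57, 58, 61, 63, 64, 68, 78, 84, 85, 86, 91, 95, 97, 98, 99.
n = 20.
P25: r = 5.75; ranks 5–6 are 51, 57; interpolating gives 55.5.
P75: r = 15.25; ranks 15–16 are 86, 91; interpolating gives 87.25.
Difference: 87.25 − 55.5 = 31.75.

31.75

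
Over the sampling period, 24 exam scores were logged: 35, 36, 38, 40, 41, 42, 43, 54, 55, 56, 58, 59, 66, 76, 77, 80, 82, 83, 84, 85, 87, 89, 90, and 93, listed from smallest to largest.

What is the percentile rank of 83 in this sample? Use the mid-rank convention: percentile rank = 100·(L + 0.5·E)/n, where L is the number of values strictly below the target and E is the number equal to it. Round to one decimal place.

Count below 83: L = 17; count equal: E = 1; n = 24.
Percentile rank = 100·(17 + 0.5·1)/24 = 100·17.5/24 = 72.92.

72.9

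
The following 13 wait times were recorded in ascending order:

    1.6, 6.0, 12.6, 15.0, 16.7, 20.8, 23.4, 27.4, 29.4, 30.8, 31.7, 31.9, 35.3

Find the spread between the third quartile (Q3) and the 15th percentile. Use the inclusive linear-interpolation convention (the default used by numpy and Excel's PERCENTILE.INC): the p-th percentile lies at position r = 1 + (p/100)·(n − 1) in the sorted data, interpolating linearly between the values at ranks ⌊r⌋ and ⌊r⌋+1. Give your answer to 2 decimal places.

19.52

n = 13.
P15: r = 2.8; ranks 2–3 are 6.0, 12.6; interpolating gives 11.28.
P75: r = 10 (integer) → 30.8.
Difference: 30.8 − 11.28 = 19.52.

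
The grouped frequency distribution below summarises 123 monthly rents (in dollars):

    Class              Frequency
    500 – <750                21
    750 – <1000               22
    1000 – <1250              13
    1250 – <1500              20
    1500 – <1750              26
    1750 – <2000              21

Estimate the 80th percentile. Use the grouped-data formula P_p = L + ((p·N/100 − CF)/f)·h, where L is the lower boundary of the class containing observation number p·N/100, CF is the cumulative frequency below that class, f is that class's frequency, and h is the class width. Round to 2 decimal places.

1715.38

N = 123; target position k = 80/100 · 123 = 98.4.
Cumulative frequencies: 21, 43, 56, 76, 102, 123.
Observation 98.4 falls in the class 1500 – <1750.
L = 1500, CF = 76, f = 26, h = 250.
P80 = 1500 + ((98.4 − 76)/26)·250 = 1500 + 215.385 = 1715.38.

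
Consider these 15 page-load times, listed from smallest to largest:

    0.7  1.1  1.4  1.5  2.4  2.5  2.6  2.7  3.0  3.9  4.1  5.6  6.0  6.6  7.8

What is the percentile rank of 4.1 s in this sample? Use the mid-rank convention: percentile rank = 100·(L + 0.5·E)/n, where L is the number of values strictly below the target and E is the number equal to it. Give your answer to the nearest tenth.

Count below 4.1: L = 10; count equal: E = 1; n = 15.
Percentile rank = 100·(10 + 0.5·1)/15 = 100·10.5/15 = 70.

70.0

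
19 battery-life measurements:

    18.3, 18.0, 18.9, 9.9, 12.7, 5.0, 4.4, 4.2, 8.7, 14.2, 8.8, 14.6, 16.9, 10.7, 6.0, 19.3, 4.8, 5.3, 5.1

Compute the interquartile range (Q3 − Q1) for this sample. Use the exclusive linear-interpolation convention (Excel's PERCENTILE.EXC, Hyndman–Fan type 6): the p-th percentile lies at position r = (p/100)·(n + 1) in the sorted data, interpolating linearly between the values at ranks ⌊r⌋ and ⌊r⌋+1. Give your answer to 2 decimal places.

Sorted: 4.2, 4.4, 4.8, 5.0, 5.1, 5.3, 6.0, 8.7, 8.8, 9.9, 10.7, 12.7, 14.2, 14.6, 16.9, 18.0, 18.3, 18.9, 19.3.
n = 19.
P25: r = 5 (integer) → 5.1.
P75: r = 15 (integer) → 16.9.
Difference: 16.9 − 5.1 = 11.8.

11.80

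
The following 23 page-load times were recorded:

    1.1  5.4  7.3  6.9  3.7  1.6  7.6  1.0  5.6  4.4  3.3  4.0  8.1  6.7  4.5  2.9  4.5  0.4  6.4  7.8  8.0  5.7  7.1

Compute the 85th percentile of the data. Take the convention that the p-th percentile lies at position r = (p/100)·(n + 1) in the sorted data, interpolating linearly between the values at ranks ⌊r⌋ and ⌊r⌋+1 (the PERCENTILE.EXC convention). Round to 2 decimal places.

Sorted: 0.4, 1.0, 1.1, 1.6, 2.9, 3.3, 3.7, 4.0, 4.4, 4.5, 4.5, 5.4, 5.6, 5.7, 6.4, 6.7, 6.9, 7.1, 7.3, 7.6, 7.8, 8.0, 8.1.
n = 23.
r = (85/100)·(23 + 1) = 20.4.
Rank 20 is 7.6 and rank 21 is 7.8.
Interpolate: 7.6 + 0.4·(7.8 − 7.6) = 7.6 + 0.4·0.2 = 7.68.

7.68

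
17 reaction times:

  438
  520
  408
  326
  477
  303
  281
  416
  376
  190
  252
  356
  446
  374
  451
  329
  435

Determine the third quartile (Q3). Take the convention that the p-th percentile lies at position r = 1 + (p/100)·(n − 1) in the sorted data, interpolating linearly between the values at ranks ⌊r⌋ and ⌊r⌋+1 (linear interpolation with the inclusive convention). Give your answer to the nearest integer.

438

Sorted: 190, 252, 281, 303, 326, 329, 356, 374, 376, 408, 416, 435, 438, 446, 451, 477, 520.
n = 17.
r = 1 + (75/100)·(17 − 1) = 1 + 12 = 13.
r is an integer, so P75 is the value at rank 13: 438.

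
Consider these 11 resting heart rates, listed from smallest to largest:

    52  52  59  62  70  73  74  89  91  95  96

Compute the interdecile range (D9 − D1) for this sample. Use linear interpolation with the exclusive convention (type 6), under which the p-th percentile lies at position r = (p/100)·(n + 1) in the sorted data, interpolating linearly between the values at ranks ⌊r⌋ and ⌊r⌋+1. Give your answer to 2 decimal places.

43.80

n = 11.
P10: r = 1.2; ranks 1–2 are 52, 52; interpolating gives 52.
P90: r = 10.8; ranks 10–11 are 95, 96; interpolating gives 95.8.
Difference: 95.8 − 52 = 43.8.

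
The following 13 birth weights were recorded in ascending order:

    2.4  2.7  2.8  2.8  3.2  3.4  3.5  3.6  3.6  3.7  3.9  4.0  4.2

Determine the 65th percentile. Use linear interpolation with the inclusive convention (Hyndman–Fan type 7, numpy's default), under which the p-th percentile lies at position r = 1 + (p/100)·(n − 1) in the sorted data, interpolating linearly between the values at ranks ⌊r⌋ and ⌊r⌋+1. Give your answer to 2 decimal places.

3.60

n = 13.
r = 1 + (65/100)·(13 − 1) = 1 + 7.8 = 8.8.
Rank 8 is 3.6 and rank 9 is 3.6.
Interpolate: 3.6 + 0.8·(3.6 − 3.6) = 3.6 + 0.8·0 = 3.6.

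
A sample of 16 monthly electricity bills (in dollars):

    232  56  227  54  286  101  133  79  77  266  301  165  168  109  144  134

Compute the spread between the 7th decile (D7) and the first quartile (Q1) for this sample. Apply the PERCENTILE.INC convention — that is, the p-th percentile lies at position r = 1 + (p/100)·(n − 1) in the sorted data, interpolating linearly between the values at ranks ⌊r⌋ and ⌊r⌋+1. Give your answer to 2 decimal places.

Sorted: 54, 56, 77, 79, 101, 109, 133, 134, 144, 165, 168, 227, 232, 266, 286, 301.
n = 16.
P25: r = 4.75; ranks 4–5 are 79, 101; interpolating gives 95.5.
P70: r = 11.5; ranks 11–12 are 168, 227; interpolating gives 197.5.
Difference: 197.5 − 95.5 = 102.

102.00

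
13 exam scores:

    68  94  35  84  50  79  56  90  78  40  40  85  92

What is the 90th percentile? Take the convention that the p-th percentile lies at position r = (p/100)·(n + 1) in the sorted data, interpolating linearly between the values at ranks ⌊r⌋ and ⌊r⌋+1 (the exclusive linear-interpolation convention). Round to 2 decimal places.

Sorted: 35, 40, 40, 50, 56, 68, 78, 79, 84, 85, 90, 92, 94.
n = 13.
r = (90/100)·(13 + 1) = 12.6.
Rank 12 is 92 and rank 13 is 94.
Interpolate: 92 + 0.6·(94 − 92) = 92 + 0.6·2 = 93.2.

93.20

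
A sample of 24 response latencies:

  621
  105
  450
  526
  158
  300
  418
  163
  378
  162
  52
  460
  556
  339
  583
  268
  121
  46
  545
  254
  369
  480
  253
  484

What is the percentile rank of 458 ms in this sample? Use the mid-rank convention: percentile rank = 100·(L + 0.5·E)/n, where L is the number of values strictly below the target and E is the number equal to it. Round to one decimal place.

66.7

Sorted: 46, 52, 105, 121, 158, 162, 163, 253, 254, 268, 300, 339, 369, 378, 418, 450, 460, 480, 484, 526, 545, 556, 583, 621.
Count below 458: L = 16; count equal: E = 0; n = 24.
Percentile rank = 100·(16 + 0.5·0)/24 = 100·16/24 = 66.67.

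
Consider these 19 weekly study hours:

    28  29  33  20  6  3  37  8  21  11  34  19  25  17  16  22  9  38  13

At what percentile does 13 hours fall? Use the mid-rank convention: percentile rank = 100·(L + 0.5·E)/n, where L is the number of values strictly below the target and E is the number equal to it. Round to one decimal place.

28.9

Sorted: 3, 6, 8, 9, 11, 13, 16, 17, 19, 20, 21, 22, 25, 28, 29, 33, 34, 37, 38.
Count below 13: L = 5; count equal: E = 1; n = 19.
Percentile rank = 100·(5 + 0.5·1)/19 = 100·5.5/19 = 28.95.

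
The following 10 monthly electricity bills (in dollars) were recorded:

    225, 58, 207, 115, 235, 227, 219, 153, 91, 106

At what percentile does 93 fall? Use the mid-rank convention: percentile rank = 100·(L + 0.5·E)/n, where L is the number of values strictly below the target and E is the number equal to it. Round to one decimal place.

20.0

Sorted: 58, 91, 106, 115, 153, 207, 219, 225, 227, 235.
Count below 93: L = 2; count equal: E = 0; n = 10.
Percentile rank = 100·(2 + 0.5·0)/10 = 100·2/10 = 20.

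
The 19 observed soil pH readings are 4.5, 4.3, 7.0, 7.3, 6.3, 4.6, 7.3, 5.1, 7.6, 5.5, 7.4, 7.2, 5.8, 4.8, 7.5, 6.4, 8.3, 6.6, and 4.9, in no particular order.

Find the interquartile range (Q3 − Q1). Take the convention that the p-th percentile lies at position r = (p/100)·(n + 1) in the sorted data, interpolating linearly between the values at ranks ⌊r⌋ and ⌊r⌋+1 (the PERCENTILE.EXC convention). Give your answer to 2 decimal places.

2.40

Sorted: 4.3, 4.5, 4.6, 4.8, 4.9, 5.1, 5.5, 5.8, 6.3, 6.4, 6.6, 7.0, 7.2, 7.3, 7.3, 7.4, 7.5, 7.6, 8.3.
n = 19.
P25: r = 5 (integer) → 4.9.
P75: r = 15 (integer) → 7.3.
Difference: 7.3 − 4.9 = 2.4.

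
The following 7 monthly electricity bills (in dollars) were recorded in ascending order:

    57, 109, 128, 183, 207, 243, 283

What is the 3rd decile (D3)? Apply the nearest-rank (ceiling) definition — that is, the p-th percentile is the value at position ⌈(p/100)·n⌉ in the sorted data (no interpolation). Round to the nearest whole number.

n = 7.
Position = ⌈30/100 · 7⌉ = ⌈2.1⌉ = 3.
The value at rank 3 is 128.

128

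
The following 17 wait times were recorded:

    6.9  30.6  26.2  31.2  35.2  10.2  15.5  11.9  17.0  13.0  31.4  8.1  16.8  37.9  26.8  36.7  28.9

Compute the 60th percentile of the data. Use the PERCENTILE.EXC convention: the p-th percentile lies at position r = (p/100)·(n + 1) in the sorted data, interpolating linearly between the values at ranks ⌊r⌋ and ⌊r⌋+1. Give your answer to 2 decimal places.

28.48

Sorted: 6.9, 8.1, 10.2, 11.9, 13.0, 15.5, 16.8, 17.0, 26.2, 26.8, 28.9, 30.6, 31.2, 31.4, 35.2, 36.7, 37.9.
n = 17.
r = (60/100)·(17 + 1) = 10.8.
Rank 10 is 26.8 and rank 11 is 28.9.
Interpolate: 26.8 + 0.8·(28.9 − 26.8) = 26.8 + 0.8·2.1 = 28.48.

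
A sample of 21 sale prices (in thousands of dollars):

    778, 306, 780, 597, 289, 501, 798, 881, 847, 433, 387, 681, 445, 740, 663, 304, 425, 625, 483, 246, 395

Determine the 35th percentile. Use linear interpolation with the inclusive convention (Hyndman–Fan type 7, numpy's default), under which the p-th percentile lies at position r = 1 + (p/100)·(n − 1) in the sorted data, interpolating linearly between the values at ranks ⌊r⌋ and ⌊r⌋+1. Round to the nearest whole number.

Sorted: 246, 289, 304, 306, 387, 395, 425, 433, 445, 483, 501, 597, 625, 663, 681, 740, 778, 780, 798, 847, 881.
n = 21.
r = 1 + (35/100)·(21 − 1) = 1 + 7 = 8.
r is an integer, so P35 is the value at rank 8: 433.

433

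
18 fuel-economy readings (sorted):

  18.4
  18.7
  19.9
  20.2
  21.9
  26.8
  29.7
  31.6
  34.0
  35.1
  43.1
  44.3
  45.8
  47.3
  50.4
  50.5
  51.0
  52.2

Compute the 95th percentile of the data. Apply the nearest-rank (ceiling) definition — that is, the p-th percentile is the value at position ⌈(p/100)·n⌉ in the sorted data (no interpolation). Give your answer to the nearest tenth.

n = 18.
Position = ⌈95/100 · 18⌉ = ⌈17.1⌉ = 18.
The value at rank 18 is 52.2.

52.2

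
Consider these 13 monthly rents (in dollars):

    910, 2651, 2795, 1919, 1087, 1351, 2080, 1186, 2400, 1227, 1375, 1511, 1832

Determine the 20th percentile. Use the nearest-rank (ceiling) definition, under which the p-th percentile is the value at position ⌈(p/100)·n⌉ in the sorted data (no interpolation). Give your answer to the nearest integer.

Sorted: 910, 1087, 1186, 1227, 1351, 1375, 1511, 1832, 1919, 2080, 2400, 2651, 2795.
n = 13.
Position = ⌈20/100 · 13⌉ = ⌈2.6⌉ = 3.
The value at rank 3 is 1186.

1186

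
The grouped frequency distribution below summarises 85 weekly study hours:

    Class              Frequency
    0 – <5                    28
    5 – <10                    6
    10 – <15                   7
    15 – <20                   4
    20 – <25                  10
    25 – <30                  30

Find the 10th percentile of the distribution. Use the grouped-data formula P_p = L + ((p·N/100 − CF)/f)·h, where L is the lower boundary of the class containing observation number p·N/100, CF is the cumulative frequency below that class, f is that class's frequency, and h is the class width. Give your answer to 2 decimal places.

1.52

N = 85; target position k = 10/100 · 85 = 8.5.
Cumulative frequencies: 28, 34, 41, 45, 55, 85.
Observation 8.5 falls in the class 0 – <5.
L = 0, CF = 0, f = 28, h = 5.
P10 = 0 + ((8.5 − 0)/28)·5 = 0 + 1.51786 = 1.51786.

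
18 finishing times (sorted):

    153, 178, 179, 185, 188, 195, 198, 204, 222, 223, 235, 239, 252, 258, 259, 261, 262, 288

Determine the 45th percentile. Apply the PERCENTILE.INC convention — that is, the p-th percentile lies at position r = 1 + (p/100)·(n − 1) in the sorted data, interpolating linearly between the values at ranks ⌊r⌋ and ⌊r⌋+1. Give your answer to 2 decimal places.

215.70

n = 18.
r = 1 + (45/100)·(18 − 1) = 1 + 7.65 = 8.65.
Rank 8 is 204 and rank 9 is 222.
Interpolate: 204 + 0.65·(222 − 204) = 204 + 0.65·18 = 215.7.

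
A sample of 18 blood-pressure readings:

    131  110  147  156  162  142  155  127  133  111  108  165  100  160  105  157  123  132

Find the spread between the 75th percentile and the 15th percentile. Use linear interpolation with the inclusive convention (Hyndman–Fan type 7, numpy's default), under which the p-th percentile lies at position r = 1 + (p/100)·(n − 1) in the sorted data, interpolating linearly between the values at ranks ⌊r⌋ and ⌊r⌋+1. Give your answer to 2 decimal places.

46.65

Sorted: 100, 105, 108, 110, 111, 123, 127, 131, 132, 133, 142, 147, 155, 156, 157, 160, 162, 165.
n = 18.
P15: r = 3.55; ranks 3–4 are 108, 110; interpolating gives 109.1.
P75: r = 13.75; ranks 13–14 are 155, 156; interpolating gives 155.75.
Difference: 155.75 − 109.1 = 46.65.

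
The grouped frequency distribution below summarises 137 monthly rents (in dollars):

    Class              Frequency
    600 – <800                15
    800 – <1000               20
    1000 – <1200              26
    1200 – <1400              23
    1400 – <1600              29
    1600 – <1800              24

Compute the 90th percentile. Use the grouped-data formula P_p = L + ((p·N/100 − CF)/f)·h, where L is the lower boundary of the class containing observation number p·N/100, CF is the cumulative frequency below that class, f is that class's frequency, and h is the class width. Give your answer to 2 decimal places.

1685.83

N = 137; target position k = 90/100 · 137 = 123.3.
Cumulative frequencies: 15, 35, 61, 84, 113, 137.
Observation 123.3 falls in the class 1600 – <1800.
L = 1600, CF = 113, f = 24, h = 200.
P90 = 1600 + ((123.3 − 113)/24)·200 = 1600 + 85.8333 = 1685.83.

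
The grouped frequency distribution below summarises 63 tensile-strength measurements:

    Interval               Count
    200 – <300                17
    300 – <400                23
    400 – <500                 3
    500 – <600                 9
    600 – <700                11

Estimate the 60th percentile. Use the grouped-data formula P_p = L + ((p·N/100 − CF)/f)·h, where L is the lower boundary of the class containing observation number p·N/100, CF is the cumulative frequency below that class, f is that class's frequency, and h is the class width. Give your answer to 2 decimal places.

N = 63; target position k = 60/100 · 63 = 37.8.
Cumulative frequencies: 17, 40, 43, 52, 63.
Observation 37.8 falls in the class 300 – <400.
L = 300, CF = 17, f = 23, h = 100.
P60 = 300 + ((37.8 − 17)/23)·100 = 300 + 90.4348 = 390.435.

390.43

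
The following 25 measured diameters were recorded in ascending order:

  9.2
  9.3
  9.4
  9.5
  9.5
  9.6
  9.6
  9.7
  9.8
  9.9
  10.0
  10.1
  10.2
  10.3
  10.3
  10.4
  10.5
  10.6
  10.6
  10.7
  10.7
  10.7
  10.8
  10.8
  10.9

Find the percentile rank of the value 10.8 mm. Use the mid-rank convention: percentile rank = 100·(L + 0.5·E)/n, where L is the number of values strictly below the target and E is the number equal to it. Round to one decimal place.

Count below 10.8: L = 22; count equal: E = 2; n = 25.
Percentile rank = 100·(22 + 0.5·2)/25 = 100·23/25 = 92.

92.0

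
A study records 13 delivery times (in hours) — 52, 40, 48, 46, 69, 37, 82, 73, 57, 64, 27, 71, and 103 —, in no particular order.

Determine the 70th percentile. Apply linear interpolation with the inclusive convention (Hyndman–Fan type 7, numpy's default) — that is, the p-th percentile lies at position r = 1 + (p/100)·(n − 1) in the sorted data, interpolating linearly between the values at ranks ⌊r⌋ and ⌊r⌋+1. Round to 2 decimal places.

Sorted: 27, 37, 40, 46, 48, 52, 57, 64, 69, 71, 73, 82, 103.
n = 13.
r = 1 + (70/100)·(13 − 1) = 1 + 8.4 = 9.4.
Rank 9 is 69 and rank 10 is 71.
Interpolate: 69 + 0.4·(71 − 69) = 69 + 0.4·2 = 69.8.

69.80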